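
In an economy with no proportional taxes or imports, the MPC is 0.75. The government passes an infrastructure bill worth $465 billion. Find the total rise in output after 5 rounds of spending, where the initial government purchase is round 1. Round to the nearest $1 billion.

Round 1 adds ΔG = $465 billion; each later round is MPC = 0.75 times the previous.
After 5 rounds: 465 + 348.75 + 261.5625 + 196.171875 + 147.12890625 = ΔG·(1 − c^5)/(1 − c) = 465 × (1 − 0.2373046875)/0.25 ≈ $1,419 billion.

$1,419 billion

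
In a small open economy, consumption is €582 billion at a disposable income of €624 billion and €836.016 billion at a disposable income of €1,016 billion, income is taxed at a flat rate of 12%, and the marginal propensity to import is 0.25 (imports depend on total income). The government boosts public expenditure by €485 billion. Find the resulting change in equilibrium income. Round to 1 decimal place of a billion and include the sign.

+€713.5 billion

MPC = ΔC/ΔYd = (836.016 − 582)/(1,016 − 624) = 254.016/392 = 0.648.
Spending multiplier = 1/(1 − c(1−t) + m) = 1/(1 − 0.648×0.88 + 0.25) = 1/0.67976 ≈ 1.471.
ΔY = k × ΔG = (+€485 billion) / 0.67976 ≈ +€713.5 billion.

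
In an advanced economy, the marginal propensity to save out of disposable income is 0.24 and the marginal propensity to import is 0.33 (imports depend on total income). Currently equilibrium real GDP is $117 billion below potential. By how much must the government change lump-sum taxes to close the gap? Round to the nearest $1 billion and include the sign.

−$88 billion

MPC = 1 − MPS = 1 − 0.24 = 0.76.
Spending multiplier = 1/(1 − c + m) = 1/(1 − 0.76 + 0.33) = 1/0.57 ≈ 1.754.
Tax multiplier = −c·k = −0.76/0.57 ≈ −1.333. Need ΔY = +$117 billion, so ΔT = ΔY/(−c·k) = −(+$117 billion) × 0.57 / 0.76 ≈ −$88 billion.
The government should cut lump-sum taxes by $88 billion.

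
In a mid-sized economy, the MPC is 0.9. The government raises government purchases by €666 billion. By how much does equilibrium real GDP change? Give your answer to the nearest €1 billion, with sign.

Spending multiplier = 1/(1 − MPC) = 1/(1 − 0.9) = 1/0.1 = 10.
ΔY = k × ΔG = (+€666 billion) / 0.1 = +€6,660 billion.

+€6,660 billion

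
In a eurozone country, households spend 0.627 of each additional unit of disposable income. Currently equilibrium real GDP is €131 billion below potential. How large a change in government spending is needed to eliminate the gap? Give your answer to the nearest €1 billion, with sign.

Spending multiplier = 1/(1 − MPC) = 1/(1 − 0.627) = 1/0.373 ≈ 2.681.
Need ΔY = +€131 billion, so ΔG = ΔY/k = (+€131 billion) × 0.373 ≈ +€49 billion.
The government should increase government spending by €49 billion.

+€49 billion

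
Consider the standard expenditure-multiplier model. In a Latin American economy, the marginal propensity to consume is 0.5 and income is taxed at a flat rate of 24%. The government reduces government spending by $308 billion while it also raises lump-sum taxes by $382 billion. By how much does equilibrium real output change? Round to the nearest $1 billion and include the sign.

−$805 billion

Expenditure multiplier = 1/(1 − c(1−t)) = 1/(1 − 0.5×0.76) = 1/0.62 ≈ 1.613.
ΔG contributes k·ΔG = (−$308 billion) / 0.62 ≈ −$496.8 billion.
ΔT of +$382 billion changes first-round spending by −c·ΔT = −$191 billion, contributing k·(−c·ΔT) = (−$191 billion) / 0.62 ≈ −$308.1 billion.
Net ΔY = k(ΔG − c·ΔT) = (−$499 billion) / 0.62 ≈ −$805 billion.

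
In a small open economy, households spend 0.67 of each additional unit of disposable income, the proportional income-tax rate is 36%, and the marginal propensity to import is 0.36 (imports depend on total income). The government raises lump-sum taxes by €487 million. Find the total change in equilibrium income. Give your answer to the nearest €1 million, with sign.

A lump-sum tax change of +€487 million shifts disposable income by −€487 million; first-round consumption changes by −c × ΔT = −0.67 × (+€487 million) = −€326.29 million.
Expenditure multiplier = 1/(1 − c(1−t) + m) = 1/(1 − 0.67×0.64 + 0.36) = 1/0.9312 ≈ 1.074.
The tax multiplier is −c × k ≈ −0.72, so ΔY = k × (−c·ΔT) = (−€326.29 million) / 0.9312 ≈ −€350 million.

−€350 million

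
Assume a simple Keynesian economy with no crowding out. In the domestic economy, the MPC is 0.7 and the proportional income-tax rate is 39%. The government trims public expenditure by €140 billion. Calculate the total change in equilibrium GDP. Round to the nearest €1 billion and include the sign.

−€244 billion

Government-spending multiplier = 1/(1 − c(1−t)) = 1/(1 − 0.7×0.61) = 1/0.573 ≈ 1.745.
ΔY = k × ΔG = (−€140 billion) / 0.573 ≈ −€244 billion.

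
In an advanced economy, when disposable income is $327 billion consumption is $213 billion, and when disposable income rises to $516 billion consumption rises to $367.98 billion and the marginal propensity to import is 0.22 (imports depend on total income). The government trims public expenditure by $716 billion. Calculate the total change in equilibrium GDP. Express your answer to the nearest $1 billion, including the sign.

MPC = ΔC/ΔYd = (367.98 − 213)/(516 − 327) = 154.98/189 = 0.82.
Expenditure multiplier = 1/(1 − c + m) = 1/(1 − 0.82 + 0.22) = 1/0.4 = 2.5.
ΔY = k × ΔG = (−$716 billion) / 0.4 = −$1,790 billion.

−$1,790 billion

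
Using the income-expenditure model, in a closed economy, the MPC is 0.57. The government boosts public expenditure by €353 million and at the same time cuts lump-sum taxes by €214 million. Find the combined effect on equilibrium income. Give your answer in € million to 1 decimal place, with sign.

Expenditure multiplier = 1/(1 − MPC) = 1/(1 − 0.57) = 1/0.43 ≈ 2.326.
ΔG contributes k·ΔG = (+€353 million) / 0.43 ≈ +€820.9 million.
ΔT of −€214 million changes first-round spending by −c·ΔT = +€121.98 million, contributing k·(−c·ΔT) = (+€121.98 million) / 0.43 ≈ +€283.7 million.
Net ΔY = k(ΔG − c·ΔT) = (+€474.98 million) / 0.43 ≈ +€1,104.6 million.

+€1,104.6 million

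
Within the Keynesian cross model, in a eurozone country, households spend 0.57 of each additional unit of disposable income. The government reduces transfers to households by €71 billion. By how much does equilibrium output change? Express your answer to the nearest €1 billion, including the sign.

The transfer change shifts disposable income by −€71 billion, so first-round consumption changes by c·ΔTR = 0.57 × (−€71 billion) = −€40.47 billion.
Expenditure multiplier = 1/(1 − MPC) = 1/(1 − 0.57) = 1/0.43 ≈ 2.326.
The transfer multiplier is c × k ≈ 1.326, so ΔY = k × (c·ΔTR) = (−€40.47 billion) / 0.43 ≈ −€94 billion.

−€94 billion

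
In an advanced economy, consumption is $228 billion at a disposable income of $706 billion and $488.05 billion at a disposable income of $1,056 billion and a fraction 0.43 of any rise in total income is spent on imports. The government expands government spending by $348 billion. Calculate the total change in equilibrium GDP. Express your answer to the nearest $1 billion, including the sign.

+$507 billion

MPC = ΔC/ΔYd = (488.05 − 228)/(1,056 − 706) = 260.05/350 = 0.743.
Government-spending multiplier = 1/(1 − c + m) = 1/(1 − 0.743 + 0.43) = 1/0.687 ≈ 1.456.
ΔY = k × ΔG = (+$348 billion) / 0.687 ≈ +$507 billion.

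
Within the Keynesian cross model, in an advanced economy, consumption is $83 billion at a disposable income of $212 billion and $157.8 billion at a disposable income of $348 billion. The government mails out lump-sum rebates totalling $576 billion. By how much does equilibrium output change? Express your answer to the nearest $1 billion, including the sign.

MPC = ΔC/ΔYd = (157.8 − 83)/(348 − 212) = 74.8/136 = 0.55.
A lump-sum tax change of −$576 billion shifts disposable income by +$576 billion; first-round consumption changes by −c × ΔT = −0.55 × (−$576 billion) = +$316.8 billion.
Expenditure multiplier = 1/(1 − MPC) = 1/(1 − 0.55) = 1/0.45 ≈ 2.222.
The tax multiplier is −c × k ≈ −1.222, so ΔY = k × (−c·ΔT) = (+$316.8 billion) / 0.45 = +$704 billion.

+$704 billion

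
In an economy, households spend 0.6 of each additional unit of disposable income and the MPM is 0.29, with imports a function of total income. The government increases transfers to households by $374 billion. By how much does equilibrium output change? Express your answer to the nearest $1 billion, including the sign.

+$325 billion

The transfer change shifts disposable income by +$374 billion, so first-round consumption changes by c·ΔTR = 0.6 × (+$374 billion) = +$224.4 billion.
Expenditure multiplier = 1/(1 − c + m) = 1/(1 − 0.6 + 0.29) = 1/0.69 ≈ 1.449.
The transfer multiplier is c × k ≈ 0.87, so ΔY = k × (c·ΔTR) = (+$224.4 billion) / 0.69 ≈ +$325 billion.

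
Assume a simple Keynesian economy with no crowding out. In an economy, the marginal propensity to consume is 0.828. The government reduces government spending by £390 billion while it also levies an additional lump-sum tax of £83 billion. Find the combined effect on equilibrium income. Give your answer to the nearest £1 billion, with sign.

Expenditure multiplier = 1/(1 − MPC) = 1/(1 − 0.828) = 1/0.172 ≈ 5.814.
ΔG contributes k·ΔG = (−£390 billion) / 0.172 ≈ −£2,267.4 billion.
ΔT of +£83 billion changes first-round spending by −c·ΔT = −£68.724 billion, contributing k·(−c·ΔT) = (−£68.724 billion) / 0.172 ≈ −£399.6 billion.
Net ΔY = k(ΔG − c·ΔT) = (−£458.724 billion) / 0.172 = −£2,667 billion.

−£2,667 billion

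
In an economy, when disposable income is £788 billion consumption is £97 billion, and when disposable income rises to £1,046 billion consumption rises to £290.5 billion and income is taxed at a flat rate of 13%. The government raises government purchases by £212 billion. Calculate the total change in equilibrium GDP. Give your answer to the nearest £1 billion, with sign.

MPC = ΔC/ΔYd = (290.5 − 97)/(1,046 − 788) = 193.5/258 = 0.75.
Government-spending multiplier = 1/(1 − c(1−t)) = 1/(1 − 0.75×0.87) = 1/0.3475 ≈ 2.878.
ΔY = k × ΔG = (+£212 billion) / 0.3475 ≈ +£610 billion.

+£610 billion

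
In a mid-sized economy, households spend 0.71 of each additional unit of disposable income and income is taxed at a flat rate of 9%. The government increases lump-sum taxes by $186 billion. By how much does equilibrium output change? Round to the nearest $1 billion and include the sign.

−$373 billion

A lump-sum tax change of +$186 billion shifts disposable income by −$186 billion; first-round consumption changes by −c × ΔT = −0.71 × (+$186 billion) = −$132.06 billion.
Expenditure multiplier = 1/(1 − c(1−t)) = 1/(1 − 0.71×0.91) = 1/0.3539 ≈ 2.826.
The tax multiplier is −c × k ≈ −2.006, so ΔY = k × (−c·ΔT) = (−$132.06 billion) / 0.3539 ≈ −$373 billion.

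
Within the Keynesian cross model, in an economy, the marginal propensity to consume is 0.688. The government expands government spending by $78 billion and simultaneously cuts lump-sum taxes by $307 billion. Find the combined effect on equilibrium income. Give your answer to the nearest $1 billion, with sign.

Expenditure multiplier = 1/(1 − MPC) = 1/(1 − 0.688) = 1/0.312 ≈ 3.205.
ΔG contributes k·ΔG = (+$78 billion) / 0.312 = +$250 billion.
ΔT of −$307 billion changes first-round spending by −c·ΔT = +$211.216 billion, contributing k·(−c·ΔT) = (+$211.216 billion) / 0.312 ≈ +$677 billion.
Net ΔY = k(ΔG − c·ΔT) = (+$289.216 billion) / 0.312 ≈ +$927 billion.

+$927 billion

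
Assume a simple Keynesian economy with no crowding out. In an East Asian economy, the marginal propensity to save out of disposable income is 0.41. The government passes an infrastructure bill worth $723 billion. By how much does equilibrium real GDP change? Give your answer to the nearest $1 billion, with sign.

+$1,763 billion

MPC = 1 − MPS = 1 − 0.41 = 0.59.
Government-spending multiplier = 1/(1 − MPC) = 1/(1 − 0.59) = 1/0.41 ≈ 2.439.
ΔY = k × ΔG = (+$723 billion) / 0.41 ≈ +$1,763 billion.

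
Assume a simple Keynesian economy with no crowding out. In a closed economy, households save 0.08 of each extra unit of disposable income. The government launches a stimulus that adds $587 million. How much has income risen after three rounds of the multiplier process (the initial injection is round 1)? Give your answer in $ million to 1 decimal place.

$1,623.9 million

MPC = 1 − MPS = 1 − 0.08 = 0.92.
Round 1 adds ΔG = $587 million; each later round is MPC = 0.92 times the previous.
After 3 rounds: 587 + 540.04 + 496.8368 = ΔG·(1 − c^3)/(1 − c) = 587 × (1 − 0.778688)/0.08 ≈ $1,623.9 million.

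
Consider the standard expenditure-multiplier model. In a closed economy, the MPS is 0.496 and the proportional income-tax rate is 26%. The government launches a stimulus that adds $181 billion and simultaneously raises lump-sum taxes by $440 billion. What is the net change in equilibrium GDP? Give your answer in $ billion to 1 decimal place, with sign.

−$65.0 billion

MPC = 1 − MPS = 1 − 0.496 = 0.504.
Expenditure multiplier = 1/(1 − c(1−t)) = 1/(1 − 0.504×0.74) = 1/0.62704 ≈ 1.595.
ΔG contributes k·ΔG = (+$181 billion) / 0.62704 ≈ +$288.7 billion.
ΔT of +$440 billion changes first-round spending by −c·ΔT = −$221.76 billion, contributing k·(−c·ΔT) = (−$221.76 billion) / 0.62704 ≈ −$353.7 billion.
Net ΔY = k(ΔG − c·ΔT) = (−$40.76 billion) / 0.62704 ≈ −$65 billion.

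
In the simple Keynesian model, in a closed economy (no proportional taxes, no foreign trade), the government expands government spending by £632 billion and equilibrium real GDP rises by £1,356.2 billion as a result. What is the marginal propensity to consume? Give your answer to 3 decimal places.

0.534

Implied spending multiplier k = ΔY/ΔG = 1,356.2/632 ≈ 2.1459.
Since k = 1/(1 − MPC), MPC = 1 − 1/k = 1 − ΔG/ΔY = 1 − 632/1,356.2 ≈ 0.534.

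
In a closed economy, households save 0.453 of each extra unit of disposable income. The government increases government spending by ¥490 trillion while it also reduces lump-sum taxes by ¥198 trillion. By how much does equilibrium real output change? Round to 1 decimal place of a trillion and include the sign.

MPC = 1 − MPS = 1 − 0.453 = 0.547.
Expenditure multiplier = 1/(1 − MPC) = 1/(1 − 0.547) = 1/0.453 ≈ 2.208.
ΔG contributes k·ΔG = (+¥490 trillion) / 0.453 ≈ +¥1,081.7 trillion.
ΔT of −¥198 trillion changes first-round spending by −c·ΔT = +¥108.306 trillion, contributing k·(−c·ΔT) = (+¥108.306 trillion) / 0.453 ≈ +¥239.1 trillion.
Net ΔY = k(ΔG − c·ΔT) = (+¥598.306 trillion) / 0.453 ≈ +¥1,320.8 trillion.

+¥1,320.8 trillion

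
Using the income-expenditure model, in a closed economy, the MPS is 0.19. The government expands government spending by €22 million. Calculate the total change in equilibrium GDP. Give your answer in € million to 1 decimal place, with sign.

MPC = 1 − MPS = 1 − 0.19 = 0.81.
Expenditure multiplier = 1/(1 − MPC) = 1/(1 − 0.81) = 1/0.19 ≈ 5.263.
ΔY = k × ΔG = (+€22 million) / 0.19 ≈ +€115.8 million.

+€115.8 million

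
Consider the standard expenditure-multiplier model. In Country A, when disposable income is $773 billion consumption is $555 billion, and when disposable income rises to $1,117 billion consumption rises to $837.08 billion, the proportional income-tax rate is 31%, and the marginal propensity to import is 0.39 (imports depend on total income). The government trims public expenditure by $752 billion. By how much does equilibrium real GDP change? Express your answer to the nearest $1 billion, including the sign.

−$912 billion

MPC = ΔC/ΔYd = (837.08 − 555)/(1,117 − 773) = 282.08/344 = 0.82.
Government-spending multiplier = 1/(1 − c(1−t) + m) = 1/(1 − 0.82×0.69 + 0.39) = 1/0.8242 ≈ 1.213.
ΔY = k × ΔG = (−$752 billion) / 0.8242 ≈ −$912 billion.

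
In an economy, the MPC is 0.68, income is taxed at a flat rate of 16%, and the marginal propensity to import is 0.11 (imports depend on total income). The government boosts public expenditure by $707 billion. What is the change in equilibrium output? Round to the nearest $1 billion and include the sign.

Spending multiplier = 1/(1 − c(1−t) + m) = 1/(1 − 0.68×0.84 + 0.11) = 1/0.5388 ≈ 1.856.
ΔY = k × ΔG = (+$707 billion) / 0.5388 ≈ +$1,312 billion.

+$1,312 billion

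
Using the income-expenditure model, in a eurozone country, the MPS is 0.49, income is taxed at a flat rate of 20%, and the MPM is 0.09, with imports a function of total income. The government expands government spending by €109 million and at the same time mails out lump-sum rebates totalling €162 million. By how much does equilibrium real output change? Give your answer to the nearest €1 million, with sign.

MPC = 1 − MPS = 1 − 0.49 = 0.51.
Expenditure multiplier = 1/(1 − c(1−t) + m) = 1/(1 − 0.51×0.8 + 0.09) = 1/0.682 ≈ 1.466.
ΔG contributes k·ΔG = (+€109 million) / 0.682 ≈ +€159.8 million.
ΔT of −€162 million changes first-round spending by −c·ΔT = +€82.62 million, contributing k·(−c·ΔT) = (+€82.62 million) / 0.682 ≈ +€121.1 million.
Net ΔY = k(ΔG − c·ΔT) = (+€191.62 million) / 0.682 ≈ +€281 million.

+€281 million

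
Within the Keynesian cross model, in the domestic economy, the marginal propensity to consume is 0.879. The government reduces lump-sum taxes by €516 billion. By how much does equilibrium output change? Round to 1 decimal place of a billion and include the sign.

A lump-sum tax change of −€516 billion shifts disposable income by +€516 billion; first-round consumption changes by −c × ΔT = −0.879 × (−€516 billion) = +€453.564 billion.
Expenditure multiplier = 1/(1 − MPC) = 1/(1 − 0.879) = 1/0.121 ≈ 8.264.
The tax multiplier is −c × k ≈ −7.264, so ΔY = k × (−c·ΔT) = (+€453.564 billion) / 0.121 ≈ +€3,748.5 billion.

+€3,748.5 billion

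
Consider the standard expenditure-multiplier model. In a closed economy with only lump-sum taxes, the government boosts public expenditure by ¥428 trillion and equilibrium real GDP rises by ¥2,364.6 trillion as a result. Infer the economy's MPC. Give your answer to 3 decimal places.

Implied spending multiplier k = ΔY/ΔG = 2,364.6/428 ≈ 5.5248.
Since k = 1/(1 − MPC), MPC = 1 − 1/k = 1 − ΔG/ΔY = 1 − 428/2,364.6 ≈ 0.819.

0.819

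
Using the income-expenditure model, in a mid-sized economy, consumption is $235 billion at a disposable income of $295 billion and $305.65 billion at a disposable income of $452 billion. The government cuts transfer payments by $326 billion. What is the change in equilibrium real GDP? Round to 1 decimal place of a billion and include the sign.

MPC = ΔC/ΔYd = (305.65 − 235)/(452 − 295) = 70.65/157 = 0.45.
The transfer change shifts disposable income by −$326 billion, so first-round consumption changes by c·ΔTR = 0.45 × (−$326 billion) = −$146.7 billion.
Expenditure multiplier = 1/(1 − MPC) = 1/(1 − 0.45) = 1/0.55 ≈ 1.818.
The transfer multiplier is c × k ≈ 0.818, so ΔY = k × (c·ΔTR) = (−$146.7 billion) / 0.55 ≈ −$266.7 billion.

−$266.7 billion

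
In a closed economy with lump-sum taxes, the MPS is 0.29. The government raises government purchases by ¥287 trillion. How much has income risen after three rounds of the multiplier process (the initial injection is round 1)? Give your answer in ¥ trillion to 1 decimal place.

MPC = 1 − MPS = 1 − 0.29 = 0.71.
Round 1 adds ΔG = ¥287 trillion; each later round is MPC = 0.71 times the previous.
After 3 rounds: 287 + 203.77 + 144.6767 = ΔG·(1 − c^3)/(1 − c) = 287 × (1 − 0.357911)/0.29 ≈ ¥635.4 trillion.

¥635.4 trillion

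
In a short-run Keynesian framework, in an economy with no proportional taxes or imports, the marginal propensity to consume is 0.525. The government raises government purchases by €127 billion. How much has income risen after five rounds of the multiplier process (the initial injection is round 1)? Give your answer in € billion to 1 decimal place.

€256.7 billion

Round 1 adds ΔG = €127 billion; each later round is MPC = 0.525 times the previous.
After 5 rounds: 127 + 66.675 + 35.004375 + 18.377296875 + 9.648080859375 = ΔG·(1 − c^5)/(1 − c) = 127 × (1 − 0.039883798828125)/0.475 ≈ €256.7 billion.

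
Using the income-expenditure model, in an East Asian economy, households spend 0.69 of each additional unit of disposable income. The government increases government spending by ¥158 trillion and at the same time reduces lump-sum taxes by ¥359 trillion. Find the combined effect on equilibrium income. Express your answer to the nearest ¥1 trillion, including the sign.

+¥1,309 trillion

Expenditure multiplier = 1/(1 − MPC) = 1/(1 − 0.69) = 1/0.31 ≈ 3.226.
ΔG contributes k·ΔG = (+¥158 trillion) / 0.31 ≈ +¥509.7 trillion.
ΔT of −¥359 trillion changes first-round spending by −c·ΔT = +¥247.71 trillion, contributing k·(−c·ΔT) = (+¥247.71 trillion) / 0.31 ≈ +¥799.1 trillion.
Net ΔY = k(ΔG − c·ΔT) = (+¥405.71 trillion) / 0.31 ≈ +¥1,309 trillion.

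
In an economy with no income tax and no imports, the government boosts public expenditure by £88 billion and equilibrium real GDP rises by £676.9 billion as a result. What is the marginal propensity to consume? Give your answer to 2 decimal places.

0.87

Implied spending multiplier k = ΔY/ΔG = 676.9/88 ≈ 7.692.
Since k = 1/(1 − MPC), MPC = 1 − 1/k = 1 − ΔG/ΔY = 1 − 88/676.9 ≈ 0.87.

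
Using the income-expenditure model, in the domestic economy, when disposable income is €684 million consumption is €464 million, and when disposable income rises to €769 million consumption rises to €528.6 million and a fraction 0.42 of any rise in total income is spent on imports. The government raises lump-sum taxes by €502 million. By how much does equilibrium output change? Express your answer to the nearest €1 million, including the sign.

−€578 million

MPC = ΔC/ΔYd = (528.6 − 464)/(769 − 684) = 64.6/85 = 0.76.
A lump-sum tax change of +€502 million shifts disposable income by −€502 million; first-round consumption changes by −c × ΔT = −0.76 × (+€502 million) = −€381.52 million.
Expenditure multiplier = 1/(1 − c + m) = 1/(1 − 0.76 + 0.42) = 1/0.66 ≈ 1.515.
The tax multiplier is −c × k ≈ −1.152, so ΔY = k × (−c·ΔT) = (−€381.52 million) / 0.66 ≈ −€578 million.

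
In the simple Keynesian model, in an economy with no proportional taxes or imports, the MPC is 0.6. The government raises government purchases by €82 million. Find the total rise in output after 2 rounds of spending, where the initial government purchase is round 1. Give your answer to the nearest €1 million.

Round 1 adds ΔG = €82 million; each later round is MPC = 0.6 times the previous.
After 2 rounds: 82 + 49.2 = ΔG·(1 − c^2)/(1 − c) = 82 × (1 − 0.36)/0.4 ≈ €131 million.

€131 million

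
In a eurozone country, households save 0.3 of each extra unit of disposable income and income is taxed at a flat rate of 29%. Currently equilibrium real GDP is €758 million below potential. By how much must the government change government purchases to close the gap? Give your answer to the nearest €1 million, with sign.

+€381 million

MPC = 1 − MPS = 1 − 0.3 = 0.7.
Spending multiplier = 1/(1 − c(1−t)) = 1/(1 − 0.7×0.71) = 1/0.503 ≈ 1.988.
Need ΔY = +€758 million, so ΔG = ΔY/k = (+€758 million) × 0.503 ≈ +€381 million.
The government should increase government purchases by €381 million.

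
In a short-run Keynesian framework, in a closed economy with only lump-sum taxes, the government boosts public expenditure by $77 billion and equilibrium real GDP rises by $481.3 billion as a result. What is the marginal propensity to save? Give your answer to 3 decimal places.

Implied spending multiplier k = ΔY/ΔG = 481.3/77 ≈ 6.2506.
Since k = 1/(1 − MPC), MPC = 1 − 1/k = 1 − ΔG/ΔY = 1 − 77/481.3 ≈ 0.840.
MPS = 1 − MPC = 0.160.

0.160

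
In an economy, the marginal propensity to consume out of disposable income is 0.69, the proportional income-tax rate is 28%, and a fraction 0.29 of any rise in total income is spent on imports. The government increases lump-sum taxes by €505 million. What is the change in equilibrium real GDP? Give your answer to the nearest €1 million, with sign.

A lump-sum tax change of +€505 million shifts disposable income by −€505 million; first-round consumption changes by −c × ΔT = −0.69 × (+€505 million) = −€348.45 million.
Expenditure multiplier = 1/(1 − c(1−t) + m) = 1/(1 − 0.69×0.72 + 0.29) = 1/0.7932 ≈ 1.261.
The tax multiplier is −c × k ≈ −0.87, so ΔY = k × (−c·ΔT) = (−€348.45 million) / 0.7932 ≈ −€439 million.

−€439 million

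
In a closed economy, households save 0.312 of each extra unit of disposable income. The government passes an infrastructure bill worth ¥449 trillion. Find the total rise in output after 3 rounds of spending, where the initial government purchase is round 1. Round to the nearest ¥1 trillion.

¥970 trillion

MPC = 1 − MPS = 1 − 0.312 = 0.688.
Round 1 adds ΔG = ¥449 trillion; each later round is MPC = 0.688 times the previous.
After 3 rounds: 449 + 308.912 + 212.531456 = ΔG·(1 − c^3)/(1 − c) = 449 × (1 − 0.325660672)/0.312 ≈ ¥970 trillion.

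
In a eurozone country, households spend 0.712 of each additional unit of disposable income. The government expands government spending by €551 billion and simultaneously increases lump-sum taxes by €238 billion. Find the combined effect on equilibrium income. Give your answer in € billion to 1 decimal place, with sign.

+€1,324.8 billion

Expenditure multiplier = 1/(1 − MPC) = 1/(1 − 0.712) = 1/0.288 ≈ 3.472.
ΔG contributes k·ΔG = (+€551 billion) / 0.288 ≈ +€1,913.2 billion.
ΔT of +€238 billion changes first-round spending by −c·ΔT = −€169.456 billion, contributing k·(−c·ΔT) = (−€169.456 billion) / 0.288 ≈ −€588.4 billion.
Net ΔY = k(ΔG − c·ΔT) = (+€381.544 billion) / 0.288 ≈ +€1,324.8 billion.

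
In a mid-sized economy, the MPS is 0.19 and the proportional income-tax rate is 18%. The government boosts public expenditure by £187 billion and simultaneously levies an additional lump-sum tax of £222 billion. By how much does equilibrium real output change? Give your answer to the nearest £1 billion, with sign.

MPC = 1 − MPS = 1 − 0.19 = 0.81.
Expenditure multiplier = 1/(1 − c(1−t)) = 1/(1 − 0.81×0.82) = 1/0.3358 ≈ 2.978.
ΔG contributes k·ΔG = (+£187 billion) / 0.3358 ≈ +£556.9 billion.
ΔT of +£222 billion changes first-round spending by −c·ΔT = −£179.82 billion, contributing k·(−c·ΔT) = (−£179.82 billion) / 0.3358 ≈ −£535.5 billion.
Net ΔY = k(ΔG − c·ΔT) = (+£7.18 billion) / 0.3358 ≈ +£21 billion.

+£21 billion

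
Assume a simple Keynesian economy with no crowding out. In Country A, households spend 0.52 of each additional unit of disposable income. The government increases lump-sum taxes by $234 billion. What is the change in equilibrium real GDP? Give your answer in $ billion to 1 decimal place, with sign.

A lump-sum tax change of +$234 billion shifts disposable income by −$234 billion; first-round consumption changes by −c × ΔT = −0.52 × (+$234 billion) = −$121.68 billion.
Expenditure multiplier = 1/(1 − MPC) = 1/(1 − 0.52) = 1/0.48 ≈ 2.083.
The tax multiplier is −c × k ≈ −1.083, so ΔY = k × (−c·ΔT) = (−$121.68 billion) / 0.48 = −$253.5 billion.

−$253.5 billion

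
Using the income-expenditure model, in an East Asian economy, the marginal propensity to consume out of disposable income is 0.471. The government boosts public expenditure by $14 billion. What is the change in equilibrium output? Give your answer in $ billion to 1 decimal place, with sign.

Expenditure multiplier = 1/(1 − MPC) = 1/(1 − 0.471) = 1/0.529 ≈ 1.89.
ΔY = k × ΔG = (+$14 billion) / 0.529 ≈ +$26.5 billion.

+$26.5 billion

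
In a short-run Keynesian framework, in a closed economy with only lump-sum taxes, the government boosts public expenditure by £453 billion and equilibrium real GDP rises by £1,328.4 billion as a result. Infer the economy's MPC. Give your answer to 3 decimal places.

0.659

Implied spending multiplier k = ΔY/ΔG = 1,328.4/453 ≈ 2.9325.
Since k = 1/(1 − MPC), MPC = 1 − 1/k = 1 − ΔG/ΔY = 1 − 453/1,328.4 ≈ 0.659.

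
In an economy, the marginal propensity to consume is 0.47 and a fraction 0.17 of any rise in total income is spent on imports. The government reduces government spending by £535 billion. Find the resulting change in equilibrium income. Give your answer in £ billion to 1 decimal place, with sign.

Spending multiplier = 1/(1 − c + m) = 1/(1 − 0.47 + 0.17) = 1/0.7 ≈ 1.429.
ΔY = k × ΔG = (−£535 billion) / 0.7 ≈ −£764.3 billion.

−£764.3 billion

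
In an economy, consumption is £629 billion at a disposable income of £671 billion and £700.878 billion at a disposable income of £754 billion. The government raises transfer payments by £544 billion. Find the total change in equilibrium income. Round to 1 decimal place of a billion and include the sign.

+£3,515.7 billion

MPC = ΔC/ΔYd = (700.878 − 629)/(754 − 671) = 71.878/83 = 0.866.
The transfer change shifts disposable income by +£544 billion, so first-round consumption changes by c·ΔTR = 0.866 × (+£544 billion) = +£471.104 billion.
Expenditure multiplier = 1/(1 − MPC) = 1/(1 − 0.866) = 1/0.134 ≈ 7.463.
The transfer multiplier is c × k ≈ 6.463, so ΔY = k × (c·ΔTR) = (+£471.104 billion) / 0.134 ≈ +£3,515.7 billion.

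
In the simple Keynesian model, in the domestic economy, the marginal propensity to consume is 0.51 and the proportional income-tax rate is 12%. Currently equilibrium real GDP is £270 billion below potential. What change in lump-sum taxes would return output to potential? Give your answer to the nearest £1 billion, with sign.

Spending multiplier = 1/(1 − c(1−t)) = 1/(1 − 0.51×0.88) = 1/0.5512 ≈ 1.814.
Tax multiplier = −c·k = −0.51/0.5512 ≈ −0.925. Need ΔY = +£270 billion, so ΔT = ΔY/(−c·k) = −(+£270 billion) × 0.5512 / 0.51 ≈ −£292 billion.
The government should cut lump-sum taxes by £292 billion.

−£292 billion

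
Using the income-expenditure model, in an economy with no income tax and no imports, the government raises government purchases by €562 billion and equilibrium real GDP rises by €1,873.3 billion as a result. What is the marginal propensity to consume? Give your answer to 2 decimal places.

0.70

Implied spending multiplier k = ΔY/ΔG = 1,873.3/562 ≈ 3.3333.
Since k = 1/(1 − MPC), MPC = 1 − 1/k = 1 − ΔG/ΔY = 1 − 562/1,873.3 ≈ 0.70.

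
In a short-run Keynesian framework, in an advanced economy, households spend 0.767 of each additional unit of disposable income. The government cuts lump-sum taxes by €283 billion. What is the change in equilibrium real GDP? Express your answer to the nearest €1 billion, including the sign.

+€932 billion

A lump-sum tax change of −€283 billion shifts disposable income by +€283 billion; first-round consumption changes by −c × ΔT = −0.767 × (−€283 billion) = +€217.061 billion.
Expenditure multiplier = 1/(1 − MPC) = 1/(1 − 0.767) = 1/0.233 ≈ 4.292.
The tax multiplier is −c × k ≈ −3.292, so ΔY = k × (−c·ΔT) = (+€217.061 billion) / 0.233 ≈ +€932 billion.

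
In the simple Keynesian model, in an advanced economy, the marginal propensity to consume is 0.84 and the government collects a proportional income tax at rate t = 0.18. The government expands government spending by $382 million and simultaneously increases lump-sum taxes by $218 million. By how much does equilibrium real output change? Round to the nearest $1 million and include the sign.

+$639 million

Expenditure multiplier = 1/(1 − c(1−t)) = 1/(1 − 0.84×0.82) = 1/0.3112 ≈ 3.213.
ΔG contributes k·ΔG = (+$382 million) / 0.3112 ≈ +$1,227.5 million.
ΔT of +$218 million changes first-round spending by −c·ΔT = −$183.12 million, contributing k·(−c·ΔT) = (−$183.12 million) / 0.3112 ≈ −$588.4 million.
Net ΔY = k(ΔG − c·ΔT) = (+$198.88 million) / 0.3112 ≈ +$639 million.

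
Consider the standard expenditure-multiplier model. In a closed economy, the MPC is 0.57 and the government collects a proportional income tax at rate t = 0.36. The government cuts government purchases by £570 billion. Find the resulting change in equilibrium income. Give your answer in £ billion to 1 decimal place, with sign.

−£897.4 billion

Expenditure multiplier = 1/(1 − c(1−t)) = 1/(1 − 0.57×0.64) = 1/0.6352 ≈ 1.574.
ΔY = k × ΔG = (−£570 billion) / 0.6352 ≈ −£897.4 billion.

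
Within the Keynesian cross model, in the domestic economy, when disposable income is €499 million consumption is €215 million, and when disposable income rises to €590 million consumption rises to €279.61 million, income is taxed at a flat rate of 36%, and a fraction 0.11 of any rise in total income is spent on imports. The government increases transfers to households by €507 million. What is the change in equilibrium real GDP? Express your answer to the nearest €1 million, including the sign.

+€549 million

MPC = ΔC/ΔYd = (279.61 − 215)/(590 − 499) = 64.61/91 = 0.71.
The transfer change shifts disposable income by +€507 million, so first-round consumption changes by c·ΔTR = 0.71 × (+€507 million) = +€359.97 million.
Expenditure multiplier = 1/(1 − c(1−t) + m) = 1/(1 − 0.71×0.64 + 0.11) = 1/0.6556 ≈ 1.525.
The transfer multiplier is c × k ≈ 1.083, so ΔY = k × (c·ΔTR) = (+€359.97 million) / 0.6556 ≈ +€549 million.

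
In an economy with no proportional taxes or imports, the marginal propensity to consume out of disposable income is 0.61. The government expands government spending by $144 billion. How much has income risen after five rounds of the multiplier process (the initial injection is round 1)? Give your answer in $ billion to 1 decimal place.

$338.0 billion

Round 1 adds ΔG = $144 billion; each later round is MPC = 0.61 times the previous.
After 5 rounds: 144 + 87.84 + 53.5824 + 32.685264 + 19.93801104 = ΔG·(1 − c^5)/(1 − c) = 144 × (1 − 0.0844596301)/0.39 ≈ $338 billion.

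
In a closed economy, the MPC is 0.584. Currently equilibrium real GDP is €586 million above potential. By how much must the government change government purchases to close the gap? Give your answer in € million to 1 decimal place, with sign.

Spending multiplier = 1/(1 − MPC) = 1/(1 − 0.584) = 1/0.416 ≈ 2.404.
Need ΔY = −€586 million, so ΔG = ΔY/k = (−€586 million) × 0.416 ≈ −€243.8 million.
The government should cut government purchases by €243.8 million.

−€243.8 million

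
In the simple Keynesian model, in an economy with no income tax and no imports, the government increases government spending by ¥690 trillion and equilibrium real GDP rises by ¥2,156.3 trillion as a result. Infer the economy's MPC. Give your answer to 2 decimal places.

Implied spending multiplier k = ΔY/ΔG = 2,156.3/690 ≈ 3.1251.
Since k = 1/(1 − MPC), MPC = 1 − 1/k = 1 − ΔG/ΔY = 1 − 690/2,156.3 ≈ 0.68.

0.68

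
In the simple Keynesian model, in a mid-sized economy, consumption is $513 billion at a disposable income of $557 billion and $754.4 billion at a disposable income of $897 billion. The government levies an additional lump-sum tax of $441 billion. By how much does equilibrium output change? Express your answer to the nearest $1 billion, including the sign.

MPC = ΔC/ΔYd = (754.4 − 513)/(897 − 557) = 241.4/340 = 0.71.
A lump-sum tax change of +$441 billion shifts disposable income by −$441 billion; first-round consumption changes by −c × ΔT = −0.71 × (+$441 billion) = −$313.11 billion.
Expenditure multiplier = 1/(1 − MPC) = 1/(1 − 0.71) = 1/0.29 ≈ 3.448.
The tax multiplier is −c × k ≈ −2.448, so ΔY = k × (−c·ΔT) = (−$313.11 billion) / 0.29 ≈ −$1,080 billion.

−$1,080 billion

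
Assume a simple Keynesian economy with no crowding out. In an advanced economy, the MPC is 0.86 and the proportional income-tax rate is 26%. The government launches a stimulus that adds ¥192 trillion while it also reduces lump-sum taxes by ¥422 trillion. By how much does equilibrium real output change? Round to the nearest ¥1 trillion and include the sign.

+¥1,526 trillion

Expenditure multiplier = 1/(1 − c(1−t)) = 1/(1 − 0.86×0.74) = 1/0.3636 ≈ 2.75.
ΔG contributes k·ΔG = (+¥192 trillion) / 0.3636 ≈ +¥528.1 trillion.
ΔT of −¥422 trillion changes first-round spending by −c·ΔT = +¥362.92 trillion, contributing k·(−c·ΔT) = (+¥362.92 trillion) / 0.3636 ≈ +¥998.1 trillion.
Net ΔY = k(ΔG − c·ΔT) = (+¥554.92 trillion) / 0.3636 ≈ +¥1,526 trillion.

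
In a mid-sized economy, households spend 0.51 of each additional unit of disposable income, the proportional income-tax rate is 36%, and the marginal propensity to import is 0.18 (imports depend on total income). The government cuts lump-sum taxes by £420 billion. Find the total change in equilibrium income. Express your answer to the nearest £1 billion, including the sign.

+£251 billion

A lump-sum tax change of −£420 billion shifts disposable income by +£420 billion; first-round consumption changes by −c × ΔT = −0.51 × (−£420 billion) = +£214.2 billion.
Expenditure multiplier = 1/(1 − c(1−t) + m) = 1/(1 − 0.51×0.64 + 0.18) = 1/0.8536 ≈ 1.172.
The tax multiplier is −c × k ≈ −0.597, so ΔY = k × (−c·ΔT) = (+£214.2 billion) / 0.8536 ≈ +£251 billion.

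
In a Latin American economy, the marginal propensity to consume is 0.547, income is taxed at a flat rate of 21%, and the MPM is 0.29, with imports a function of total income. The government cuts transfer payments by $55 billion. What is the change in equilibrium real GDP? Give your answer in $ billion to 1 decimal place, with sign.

−$35.1 billion

The transfer change shifts disposable income by −$55 billion, so first-round consumption changes by c·ΔTR = 0.547 × (−$55 billion) = −$30.085 billion.
Expenditure multiplier = 1/(1 − c(1−t) + m) = 1/(1 − 0.547×0.79 + 0.29) = 1/0.85787 ≈ 1.166.
The transfer multiplier is c × k ≈ 0.638, so ΔY = k × (c·ΔTR) = (−$30.085 billion) / 0.85787 ≈ −$35.1 billion.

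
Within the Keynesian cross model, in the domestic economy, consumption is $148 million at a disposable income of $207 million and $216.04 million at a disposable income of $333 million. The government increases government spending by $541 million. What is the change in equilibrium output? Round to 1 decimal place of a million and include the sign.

MPC = ΔC/ΔYd = (216.04 − 148)/(333 − 207) = 68.04/126 = 0.54.
Government-spending multiplier = 1/(1 − MPC) = 1/(1 − 0.54) = 1/0.46 ≈ 2.174.
ΔY = k × ΔG = (+$541 million) / 0.46 ≈ +$1,176.1 million.

+$1,176.1 million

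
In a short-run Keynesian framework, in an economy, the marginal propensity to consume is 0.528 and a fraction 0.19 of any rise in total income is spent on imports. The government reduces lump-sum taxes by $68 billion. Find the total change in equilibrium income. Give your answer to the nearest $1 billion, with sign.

+$54 billion

A lump-sum tax change of −$68 billion shifts disposable income by +$68 billion; first-round consumption changes by −c × ΔT = −0.528 × (−$68 billion) = +$35.904 billion.
Expenditure multiplier = 1/(1 − c + m) = 1/(1 − 0.528 + 0.19) = 1/0.662 ≈ 1.511.
The tax multiplier is −c × k ≈ −0.798, so ΔY = k × (−c·ΔT) = (+$35.904 billion) / 0.662 ≈ +$54 billion.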